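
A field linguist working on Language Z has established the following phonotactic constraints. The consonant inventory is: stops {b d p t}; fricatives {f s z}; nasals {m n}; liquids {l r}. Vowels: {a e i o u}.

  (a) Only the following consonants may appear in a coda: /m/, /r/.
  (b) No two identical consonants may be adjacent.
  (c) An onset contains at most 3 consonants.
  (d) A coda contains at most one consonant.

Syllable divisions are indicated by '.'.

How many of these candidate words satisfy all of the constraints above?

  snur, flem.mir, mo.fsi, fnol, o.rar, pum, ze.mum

snur — σ1 onset /sn/ (2C), coda /r/ ok → well-formed
flem.mir — violates constraint (b): adjacent identical consonants /mm/ → ill-formed
mo.fsi — σ1 onset /m/, coda /∅/ ok; σ2 onset /fs/ (2C), coda /∅/ ok → well-formed
fnol — violates constraint (a): syllable 1 coda contains /l/, which is not a licensed coda consonant → ill-formed
o.rar — σ1 onset /∅/, coda /∅/ ok; σ2 onset /r/, coda /r/ ok → well-formed
pum — σ1 onset /p/, coda /m/ ok → well-formed
ze.mum — σ1 onset /z/, coda /∅/ ok; σ2 onset /m/, coda /m/ ok → well-formed
Well-formed: snur, mo.fsi, o.rar, pum, ze.mum → 5.

5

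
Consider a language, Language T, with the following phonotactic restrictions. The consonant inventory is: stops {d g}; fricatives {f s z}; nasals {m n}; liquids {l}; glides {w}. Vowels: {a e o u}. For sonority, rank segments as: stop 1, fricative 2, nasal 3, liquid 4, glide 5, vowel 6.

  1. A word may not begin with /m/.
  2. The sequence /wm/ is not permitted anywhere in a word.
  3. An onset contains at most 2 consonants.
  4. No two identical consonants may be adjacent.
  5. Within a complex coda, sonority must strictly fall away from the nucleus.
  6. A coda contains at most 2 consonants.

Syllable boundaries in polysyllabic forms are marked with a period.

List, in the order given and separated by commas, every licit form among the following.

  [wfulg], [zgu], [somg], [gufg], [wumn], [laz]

[wfulg] — σ1 onset /wf/ (2C), coda /lg/ (4→1 falls) ok → licit
[zgu] — σ1 onset /zg/ (2C), coda /∅/ ok → licit
[somg] — σ1 onset /s/, coda /mg/ (3→1 falls) ok → licit
[gufg] — σ1 onset /g/, coda /fg/ (2→1 falls) ok → licit
[wumn] — violates constraint 5: syllable 1 coda /mn/: /m/ (nasal, 3) → /n/ (nasal, 3) does not fall → illicit
[laz] — σ1 onset /l/, coda /z/ ok → licit

[wfulg], [zgu], [somg], [gufg], [laz]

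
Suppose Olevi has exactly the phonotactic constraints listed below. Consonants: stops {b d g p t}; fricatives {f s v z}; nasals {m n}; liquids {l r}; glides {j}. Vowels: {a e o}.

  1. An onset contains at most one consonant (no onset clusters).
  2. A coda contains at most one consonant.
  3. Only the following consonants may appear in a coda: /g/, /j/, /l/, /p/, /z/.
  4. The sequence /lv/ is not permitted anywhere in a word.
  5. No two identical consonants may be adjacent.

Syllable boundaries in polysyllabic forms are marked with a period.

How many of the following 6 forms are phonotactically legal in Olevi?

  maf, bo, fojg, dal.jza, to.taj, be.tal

3

maf — violates constraint 3: syllable 1 coda contains /f/, which is not a licensed coda consonant → phonotactically illegal
bo — σ1 onset /b/, coda /∅/ ok → phonotactically legal
fojg — violates constraint 2: syllable 1 coda /jg/ has 2 consonants (> 1) → phonotactically illegal
dal.jza — violates constraint 1: syllable 2 onset /jz/ has 2 consonants (> 1) → phonotactically illegal
to.taj — σ1 onset /t/, coda /∅/ ok; σ2 onset /t/, coda /j/ ok → phonotactically legal
be.tal — σ1 onset /b/, coda /∅/ ok; σ2 onset /t/, coda /l/ ok → phonotactically legal
Phonotactically legal: bo, to.taj, be.tal → 3.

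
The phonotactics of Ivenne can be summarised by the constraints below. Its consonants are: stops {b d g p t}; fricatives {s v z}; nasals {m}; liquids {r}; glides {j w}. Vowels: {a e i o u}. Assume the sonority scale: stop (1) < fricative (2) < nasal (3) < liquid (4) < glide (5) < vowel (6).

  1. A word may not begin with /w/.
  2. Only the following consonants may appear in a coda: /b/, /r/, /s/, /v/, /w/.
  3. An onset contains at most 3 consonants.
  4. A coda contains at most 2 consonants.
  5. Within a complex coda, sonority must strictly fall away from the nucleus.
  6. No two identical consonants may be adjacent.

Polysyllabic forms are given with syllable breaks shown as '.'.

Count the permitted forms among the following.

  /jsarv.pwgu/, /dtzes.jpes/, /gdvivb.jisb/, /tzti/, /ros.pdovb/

/jsarv.pwgu/ — σ1 onset /js/ (2C), coda /rv/ (4→2 falls) ok; σ2 onset /pwg/ (3C), coda /∅/ ok → permitted
/dtzes.jpes/ — σ1 onset /dtz/ (3C), coda /s/ ok; σ2 onset /jp/ (2C), coda /s/ ok → permitted
/gdvivb.jisb/ — σ1 onset /gdv/ (3C), coda /vb/ (2→1 falls) ok; σ2 onset /j/, coda /sb/ (2→1 falls) ok → permitted
/tzti/ — σ1 onset /tzt/ (3C), coda /∅/ ok → permitted
/ros.pdovb/ — σ1 onset /r/, coda /s/ ok; σ2 onset /pd/ (2C), coda /vb/ (2→1 falls) ok → permitted
Permitted: /jsarv.pwgu/, /dtzes.jpes/, /gdvivb.jisb/, /tzti/, /ros.pdovb/ → 5.

5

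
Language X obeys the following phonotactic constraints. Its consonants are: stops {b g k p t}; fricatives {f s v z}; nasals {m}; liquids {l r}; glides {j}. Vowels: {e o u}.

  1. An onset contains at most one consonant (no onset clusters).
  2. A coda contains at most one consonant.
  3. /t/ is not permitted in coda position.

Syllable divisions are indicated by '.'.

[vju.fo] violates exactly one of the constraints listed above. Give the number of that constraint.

[vju.fo]: syllable 1 onset /vj/ has 2 consonants (> 1).
This is a violation of constraint 1: "An onset contains at most one consonant (no onset clusters)."
The remaining constraints (2, 3) are satisfied.

1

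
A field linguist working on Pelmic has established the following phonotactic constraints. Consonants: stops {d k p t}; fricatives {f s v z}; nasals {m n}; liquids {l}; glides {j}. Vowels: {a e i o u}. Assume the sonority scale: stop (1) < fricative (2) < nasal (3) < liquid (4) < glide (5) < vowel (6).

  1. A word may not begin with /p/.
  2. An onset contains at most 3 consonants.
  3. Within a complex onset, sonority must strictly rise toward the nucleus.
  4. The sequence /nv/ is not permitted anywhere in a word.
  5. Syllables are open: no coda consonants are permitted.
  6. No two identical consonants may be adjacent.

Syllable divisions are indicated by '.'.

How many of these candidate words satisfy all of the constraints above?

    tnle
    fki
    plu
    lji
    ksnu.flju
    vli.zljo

tnle — σ1 onset /tnl/ (1→3→4 rises), coda /∅/ ok → licit
fki — violates constraint 3: syllable 1 onset /fk/: /f/ (fricative, 2) → /k/ (stop, 1) does not rise → illicit
plu — violates constraint 1: word begins with /p/ → illicit
lji — σ1 onset /lj/ (4→5 rises), coda /∅/ ok → licit
ksnu.flju — σ1 onset /ksn/ (1→2→3 rises), coda /∅/ ok; σ2 onset /flj/ (2→4→5 rises), coda /∅/ ok → licit
vli.zljo — σ1 onset /vl/ (2→4 rises), coda /∅/ ok; σ2 onset /zlj/ (2→4→5 rises), coda /∅/ ok → licit
Licit: tnle, lji, ksnu.flju, vli.zljo → 4.

4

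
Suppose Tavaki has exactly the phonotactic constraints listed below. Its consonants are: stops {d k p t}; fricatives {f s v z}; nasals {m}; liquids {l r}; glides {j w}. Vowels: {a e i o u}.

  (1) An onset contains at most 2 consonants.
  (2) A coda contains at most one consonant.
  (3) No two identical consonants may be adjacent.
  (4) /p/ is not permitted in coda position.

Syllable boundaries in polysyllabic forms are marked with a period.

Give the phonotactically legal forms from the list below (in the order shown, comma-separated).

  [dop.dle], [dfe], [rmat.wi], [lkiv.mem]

[dfe], [rmat.wi], [lkiv.mem]

[dop.dle] — violates constraint 4: syllable 1 coda contains /p/ → phonotactically illegal
[dfe] — σ1 onset /df/ (2C), coda /∅/ ok → phonotactically legal
[rmat.wi] — σ1 onset /rm/ (2C), coda /t/ ok; σ2 onset /w/, coda /∅/ ok → phonotactically legal
[lkiv.mem] — σ1 onset /lk/ (2C), coda /v/ ok; σ2 onset /m/, coda /m/ ok → phonotactically legal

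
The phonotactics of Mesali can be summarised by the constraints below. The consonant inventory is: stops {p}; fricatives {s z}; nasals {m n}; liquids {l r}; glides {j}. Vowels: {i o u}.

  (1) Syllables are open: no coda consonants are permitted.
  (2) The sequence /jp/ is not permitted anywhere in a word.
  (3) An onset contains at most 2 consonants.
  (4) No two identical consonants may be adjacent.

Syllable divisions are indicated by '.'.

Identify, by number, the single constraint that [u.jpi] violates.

[u.jpi]: contains banned sequence /jp/.
This is a violation of constraint 2: "The sequence /jp/ is not permitted anywhere in a word."
The remaining constraints (1, 3, 4) are satisfied.

2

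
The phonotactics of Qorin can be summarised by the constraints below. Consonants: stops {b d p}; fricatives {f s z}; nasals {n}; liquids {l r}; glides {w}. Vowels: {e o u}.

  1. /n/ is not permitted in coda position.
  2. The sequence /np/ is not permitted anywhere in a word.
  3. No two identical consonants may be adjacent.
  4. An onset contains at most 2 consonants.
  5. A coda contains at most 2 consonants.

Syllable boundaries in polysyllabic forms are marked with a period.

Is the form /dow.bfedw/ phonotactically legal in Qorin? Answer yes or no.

yes

/dow.bfedw/ — σ1 onset /d/, coda /w/ ok; σ2 onset /bf/ (2C), coda /dw/ (2C) ok → phonotactically legal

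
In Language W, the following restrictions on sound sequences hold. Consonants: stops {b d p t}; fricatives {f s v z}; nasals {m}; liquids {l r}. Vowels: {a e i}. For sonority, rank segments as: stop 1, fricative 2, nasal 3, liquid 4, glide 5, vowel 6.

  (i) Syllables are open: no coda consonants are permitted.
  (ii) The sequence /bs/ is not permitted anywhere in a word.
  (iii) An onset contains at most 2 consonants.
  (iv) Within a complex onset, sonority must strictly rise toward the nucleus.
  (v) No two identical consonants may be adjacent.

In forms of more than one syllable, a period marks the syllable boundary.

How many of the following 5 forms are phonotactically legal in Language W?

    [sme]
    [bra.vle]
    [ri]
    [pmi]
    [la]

[sme] — σ1 onset /sm/ (2→3 rises), coda /∅/ ok → phonotactically legal
[bra.vle] — σ1 onset /br/ (1→4 rises), coda /∅/ ok; σ2 onset /vl/ (2→4 rises), coda /∅/ ok → phonotactically legal
[ri] — σ1 onset /r/, coda /∅/ ok → phonotactically legal
[pmi] — σ1 onset /pm/ (1→3 rises), coda /∅/ ok → phonotactically legal
[la] — σ1 onset /l/, coda /∅/ ok → phonotactically legal
Phonotactically legal: [sme], [bra.vle], [ri], [pmi], [la] → 5.

5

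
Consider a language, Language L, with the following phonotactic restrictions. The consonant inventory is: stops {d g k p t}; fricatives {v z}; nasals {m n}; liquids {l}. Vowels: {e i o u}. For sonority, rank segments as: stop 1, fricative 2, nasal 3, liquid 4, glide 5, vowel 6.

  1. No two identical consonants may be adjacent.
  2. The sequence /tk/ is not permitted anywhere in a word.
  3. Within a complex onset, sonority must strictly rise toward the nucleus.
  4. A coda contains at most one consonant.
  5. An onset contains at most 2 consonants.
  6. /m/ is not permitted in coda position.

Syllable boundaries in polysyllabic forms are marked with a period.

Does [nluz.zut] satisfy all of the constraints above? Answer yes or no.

[nluz.zut] — violates constraint 1: adjacent identical consonants /zz/ → illicit

no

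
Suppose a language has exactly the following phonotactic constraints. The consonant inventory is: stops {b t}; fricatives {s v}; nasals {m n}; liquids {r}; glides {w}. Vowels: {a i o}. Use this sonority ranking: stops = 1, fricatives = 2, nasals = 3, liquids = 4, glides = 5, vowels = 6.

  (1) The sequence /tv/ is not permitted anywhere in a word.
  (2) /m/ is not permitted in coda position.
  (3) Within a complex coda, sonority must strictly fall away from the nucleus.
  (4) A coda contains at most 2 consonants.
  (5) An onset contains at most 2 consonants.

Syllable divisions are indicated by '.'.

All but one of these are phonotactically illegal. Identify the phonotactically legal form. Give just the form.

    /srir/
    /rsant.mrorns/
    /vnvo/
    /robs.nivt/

/srir/ — σ1 onset /sr/ (2C), coda /r/ ok → phonotactically legal
/rsant.mrorns/ — violates constraint 4: syllable 2 coda /rns/ has 3 consonants (> 2) → phonotactically illegal
/vnvo/ — violates constraint 5: syllable 1 onset /vnv/ has 3 consonants (> 2) → phonotactically illegal
/robs.nivt/ — violates constraint 3: syllable 1 coda /bs/: /b/ (stop, 1) → /s/ (fricative, 2) does not fall → phonotactically illegal

/srir/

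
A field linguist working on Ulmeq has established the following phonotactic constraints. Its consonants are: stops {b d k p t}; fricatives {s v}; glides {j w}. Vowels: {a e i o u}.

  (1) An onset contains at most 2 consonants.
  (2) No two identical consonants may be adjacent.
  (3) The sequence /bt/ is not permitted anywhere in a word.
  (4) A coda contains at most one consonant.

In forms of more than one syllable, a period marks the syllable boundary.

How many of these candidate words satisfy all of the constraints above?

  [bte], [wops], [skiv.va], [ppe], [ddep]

0

[bte] — violates constraint 3: contains banned sequence /bt/ → illicit
[wops] — violates constraint 4: syllable 1 coda /ps/ has 2 consonants (> 1) → illicit
[skiv.va] — violates constraint 2: adjacent identical consonants /vv/ → illicit
[ppe] — violates constraint 2: adjacent identical consonants /pp/ → illicit
[ddep] — violates constraint 2: adjacent identical consonants /dd/ → illicit
No form is licit → 0.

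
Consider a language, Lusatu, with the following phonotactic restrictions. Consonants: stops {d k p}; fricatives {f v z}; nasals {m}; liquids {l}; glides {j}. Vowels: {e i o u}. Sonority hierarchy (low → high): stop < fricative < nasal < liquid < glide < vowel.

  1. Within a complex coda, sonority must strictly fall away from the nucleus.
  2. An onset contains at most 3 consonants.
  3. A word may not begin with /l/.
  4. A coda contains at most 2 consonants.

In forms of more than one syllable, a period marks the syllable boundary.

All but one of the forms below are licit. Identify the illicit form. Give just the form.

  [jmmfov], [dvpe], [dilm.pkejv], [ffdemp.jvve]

[jmmfov] — violates constraint 2: syllable 1 onset /jmmf/ has 4 consonants (> 3) → illicit
[dvpe] — σ1 onset /dvp/ (3C), coda /∅/ ok → licit
[dilm.pkejv] — σ1 onset /d/, coda /lm/ (4→3 falls) ok; σ2 onset /pk/ (2C), coda /jv/ (5→2 falls) ok → licit
[ffdemp.jvve] — σ1 onset /ffd/ (3C), coda /mp/ (3→1 falls) ok; σ2 onset /jvv/ (3C), coda /∅/ ok → licit

[jmmfov]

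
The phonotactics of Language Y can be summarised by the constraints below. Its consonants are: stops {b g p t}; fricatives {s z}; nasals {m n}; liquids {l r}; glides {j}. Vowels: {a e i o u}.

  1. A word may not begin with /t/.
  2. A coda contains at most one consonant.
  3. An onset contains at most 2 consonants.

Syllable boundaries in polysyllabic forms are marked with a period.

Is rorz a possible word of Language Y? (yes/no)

rorz — violates constraint 2: syllable 1 coda /rz/ has 2 consonants (> 1) → phonotactically illegal

no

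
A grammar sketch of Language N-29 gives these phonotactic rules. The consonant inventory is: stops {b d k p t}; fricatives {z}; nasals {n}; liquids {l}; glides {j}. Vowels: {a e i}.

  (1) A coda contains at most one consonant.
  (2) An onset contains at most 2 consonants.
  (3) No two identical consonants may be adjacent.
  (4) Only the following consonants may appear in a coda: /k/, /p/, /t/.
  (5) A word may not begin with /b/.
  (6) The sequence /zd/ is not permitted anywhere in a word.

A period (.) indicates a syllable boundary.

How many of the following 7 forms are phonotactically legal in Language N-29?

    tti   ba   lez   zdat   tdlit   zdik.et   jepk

0

tti — violates constraint 3: adjacent identical consonants /tt/ → phonotactically illegal
ba — violates constraint 5: word begins with /b/ → phonotactically illegal
lez — violates constraint 4: syllable 1 coda contains /z/, which is not a licensed coda consonant → phonotactically illegal
zdat — violates constraint 6: contains banned sequence /zd/ → phonotactically illegal
tdlit — violates constraint 2: syllable 1 onset /tdl/ has 3 consonants (> 2) → phonotactically illegal
zdik.et — violates constraint 6: contains banned sequence /zd/ → phonotactically illegal
jepk — violates constraint 1: syllable 1 coda /pk/ has 2 consonants (> 1) → phonotactically illegal
No form is phonotactically legal → 0.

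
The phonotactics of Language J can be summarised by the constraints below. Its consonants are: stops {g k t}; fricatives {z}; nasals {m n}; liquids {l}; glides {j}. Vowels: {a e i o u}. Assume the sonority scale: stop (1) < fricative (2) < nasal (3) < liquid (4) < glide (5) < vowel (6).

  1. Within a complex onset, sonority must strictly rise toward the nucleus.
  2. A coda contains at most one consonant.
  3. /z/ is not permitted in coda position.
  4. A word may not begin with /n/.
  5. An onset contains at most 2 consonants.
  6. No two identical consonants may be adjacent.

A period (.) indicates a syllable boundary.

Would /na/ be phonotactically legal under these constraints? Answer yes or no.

no

/na/ — violates constraint 4: word begins with /n/ → phonotactically illegal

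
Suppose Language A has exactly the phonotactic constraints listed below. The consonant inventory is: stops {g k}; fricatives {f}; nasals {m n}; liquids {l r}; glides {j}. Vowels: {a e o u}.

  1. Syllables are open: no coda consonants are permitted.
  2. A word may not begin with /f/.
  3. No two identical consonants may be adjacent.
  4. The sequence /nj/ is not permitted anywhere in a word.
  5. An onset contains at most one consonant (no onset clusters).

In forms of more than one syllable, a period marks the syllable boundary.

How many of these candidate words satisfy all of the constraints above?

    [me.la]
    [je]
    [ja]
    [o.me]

[me.la] — σ1 onset /m/, coda /∅/ ok; σ2 onset /l/, coda /∅/ ok → licit
[je] — σ1 onset /j/, coda /∅/ ok → licit
[ja] — σ1 onset /j/, coda /∅/ ok → licit
[o.me] — σ1 onset /∅/, coda /∅/ ok; σ2 onset /m/, coda /∅/ ok → licit
Licit: [me.la], [je], [ja], [o.me] → 4.

4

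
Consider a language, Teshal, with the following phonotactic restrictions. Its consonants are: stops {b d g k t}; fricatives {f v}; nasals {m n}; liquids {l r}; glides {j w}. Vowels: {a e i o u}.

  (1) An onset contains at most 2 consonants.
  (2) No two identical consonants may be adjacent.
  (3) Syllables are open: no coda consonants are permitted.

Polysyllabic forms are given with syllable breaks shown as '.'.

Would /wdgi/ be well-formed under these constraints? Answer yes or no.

no

/wdgi/ — violates constraint 1: syllable 1 onset /wdg/ has 3 consonants (> 2) → ill-formed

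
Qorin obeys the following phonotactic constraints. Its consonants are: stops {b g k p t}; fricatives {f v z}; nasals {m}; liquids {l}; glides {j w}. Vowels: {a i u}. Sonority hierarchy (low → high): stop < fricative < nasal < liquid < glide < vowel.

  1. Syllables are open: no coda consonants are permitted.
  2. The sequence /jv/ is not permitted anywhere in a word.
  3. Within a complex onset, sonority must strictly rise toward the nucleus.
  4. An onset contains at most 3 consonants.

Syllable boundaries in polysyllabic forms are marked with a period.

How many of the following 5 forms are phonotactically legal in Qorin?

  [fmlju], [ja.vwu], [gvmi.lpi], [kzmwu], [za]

2

[fmlju] — violates constraint 4: syllable 1 onset /fmlj/ has 4 consonants (> 3) → phonotactically illegal
[ja.vwu] — σ1 onset /j/, coda /∅/ ok; σ2 onset /vw/ (2→5 rises), coda /∅/ ok → phonotactically legal
[gvmi.lpi] — violates constraint 3: syllable 2 onset /lp/: /l/ (liquid, 4) → /p/ (stop, 1) does not rise → phonotactically illegal
[kzmwu] — violates constraint 4: syllable 1 onset /kzmw/ has 4 consonants (> 3) → phonotactically illegal
[za] — σ1 onset /z/, coda /∅/ ok → phonotactically legal
Phonotactically legal: [ja.vwu], [za] → 2.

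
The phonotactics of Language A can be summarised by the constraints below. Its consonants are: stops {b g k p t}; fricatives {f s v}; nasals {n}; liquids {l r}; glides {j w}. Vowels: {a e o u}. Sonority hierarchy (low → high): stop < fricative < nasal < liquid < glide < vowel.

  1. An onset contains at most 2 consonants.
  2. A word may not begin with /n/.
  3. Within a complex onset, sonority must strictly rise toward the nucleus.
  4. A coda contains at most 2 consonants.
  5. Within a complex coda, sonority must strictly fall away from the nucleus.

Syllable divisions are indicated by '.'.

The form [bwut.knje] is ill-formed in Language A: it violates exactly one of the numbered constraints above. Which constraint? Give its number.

1

[bwut.knje]: syllable 2 onset /knj/ has 3 consonants (> 2).
This is a violation of constraint 1: "An onset contains at most 2 consonants."
The remaining constraints (2, 3, 4, 5) are satisfied.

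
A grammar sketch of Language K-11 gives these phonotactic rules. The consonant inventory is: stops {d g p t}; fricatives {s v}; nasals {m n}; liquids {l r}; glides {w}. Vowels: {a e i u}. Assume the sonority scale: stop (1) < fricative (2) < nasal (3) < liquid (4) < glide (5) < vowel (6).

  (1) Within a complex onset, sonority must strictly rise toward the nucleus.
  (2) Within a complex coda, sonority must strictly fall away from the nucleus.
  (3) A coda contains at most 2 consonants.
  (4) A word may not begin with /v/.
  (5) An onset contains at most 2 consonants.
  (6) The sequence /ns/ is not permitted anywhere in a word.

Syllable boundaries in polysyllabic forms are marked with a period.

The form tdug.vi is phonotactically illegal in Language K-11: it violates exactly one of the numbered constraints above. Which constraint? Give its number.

tdug.vi: syllable 1 onset /td/: /t/ (stop, 1) → /d/ (stop, 1) does not rise.
This is a violation of constraint 1: "Within a complex onset, sonority must strictly rise toward the nucleus."
The remaining constraints (2, 3, 4, 5, 6) are satisfied.

1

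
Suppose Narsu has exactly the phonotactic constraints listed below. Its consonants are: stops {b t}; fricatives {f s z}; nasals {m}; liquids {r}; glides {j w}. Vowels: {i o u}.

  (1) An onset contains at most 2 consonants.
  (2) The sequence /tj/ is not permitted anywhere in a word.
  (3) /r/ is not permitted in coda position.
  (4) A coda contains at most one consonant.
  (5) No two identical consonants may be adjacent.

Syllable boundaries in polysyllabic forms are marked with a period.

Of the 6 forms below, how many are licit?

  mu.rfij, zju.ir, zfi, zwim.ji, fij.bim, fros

mu.rfij — σ1 onset /m/, coda /∅/ ok; σ2 onset /rf/ (2C), coda /j/ ok → licit
zju.ir — violates constraint 3: syllable 2 coda contains /r/ → illicit
zfi — σ1 onset /zf/ (2C), coda /∅/ ok → licit
zwim.ji — σ1 onset /zw/ (2C), coda /m/ ok; σ2 onset /j/, coda /∅/ ok → licit
fij.bim — σ1 onset /f/, coda /j/ ok; σ2 onset /b/, coda /m/ ok → licit
fros — σ1 onset /fr/ (2C), coda /s/ ok → licit
Licit: mu.rfij, zfi, zwim.ji, fij.bim, fros → 5.

5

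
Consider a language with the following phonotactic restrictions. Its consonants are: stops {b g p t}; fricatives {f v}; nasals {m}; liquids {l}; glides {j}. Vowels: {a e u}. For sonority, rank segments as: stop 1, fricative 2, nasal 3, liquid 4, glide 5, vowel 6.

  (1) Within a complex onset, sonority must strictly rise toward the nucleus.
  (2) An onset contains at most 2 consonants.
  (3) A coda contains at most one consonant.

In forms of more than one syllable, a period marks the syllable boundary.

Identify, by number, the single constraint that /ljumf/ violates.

3

/ljumf/: syllable 1 coda /mf/ has 2 consonants (> 1).
This is a violation of constraint 3: "A coda contains at most one consonant."
The remaining constraints (1, 2) are satisfied.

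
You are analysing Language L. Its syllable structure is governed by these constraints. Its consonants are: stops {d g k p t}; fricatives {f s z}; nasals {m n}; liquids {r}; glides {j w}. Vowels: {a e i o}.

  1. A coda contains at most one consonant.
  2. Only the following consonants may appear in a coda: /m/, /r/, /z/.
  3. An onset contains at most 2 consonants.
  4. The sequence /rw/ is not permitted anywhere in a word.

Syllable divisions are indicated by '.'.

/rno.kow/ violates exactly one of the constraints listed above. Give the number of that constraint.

/rno.kow/: syllable 2 coda contains /w/, which is not a licensed coda consonant.
This is a violation of constraint 2: "Only the following consonants may appear in a coda: /m/, /r/, /z/."
The remaining constraints (1, 3, 4) are satisfied.

2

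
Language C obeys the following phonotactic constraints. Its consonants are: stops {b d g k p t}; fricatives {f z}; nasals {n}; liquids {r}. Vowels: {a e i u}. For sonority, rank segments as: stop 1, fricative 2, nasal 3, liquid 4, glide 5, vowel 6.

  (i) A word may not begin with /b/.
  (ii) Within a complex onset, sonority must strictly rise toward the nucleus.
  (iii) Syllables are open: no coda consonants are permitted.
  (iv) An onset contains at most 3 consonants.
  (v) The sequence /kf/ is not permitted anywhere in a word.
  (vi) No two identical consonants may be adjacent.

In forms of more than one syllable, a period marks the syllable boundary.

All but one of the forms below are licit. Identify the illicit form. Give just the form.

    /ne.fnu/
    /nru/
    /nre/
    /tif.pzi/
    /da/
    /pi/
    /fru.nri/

/ne.fnu/ — σ1 onset /n/, coda /∅/ ok; σ2 onset /fn/ (2→3 rises), coda /∅/ ok → licit
/nru/ — σ1 onset /nr/ (3→4 rises), coda /∅/ ok → licit
/nre/ — σ1 onset /nr/ (3→4 rises), coda /∅/ ok → licit
/tif.pzi/ — violates constraint (iii): syllable 1 coda /f/ has 1 consonant (> 0) → illicit
/da/ — σ1 onset /d/, coda /∅/ ok → licit
/pi/ — σ1 onset /p/, coda /∅/ ok → licit
/fru.nri/ — σ1 onset /fr/ (2→4 rises), coda /∅/ ok; σ2 onset /nr/ (3→4 rises), coda /∅/ ok → licit

/tif.pzi/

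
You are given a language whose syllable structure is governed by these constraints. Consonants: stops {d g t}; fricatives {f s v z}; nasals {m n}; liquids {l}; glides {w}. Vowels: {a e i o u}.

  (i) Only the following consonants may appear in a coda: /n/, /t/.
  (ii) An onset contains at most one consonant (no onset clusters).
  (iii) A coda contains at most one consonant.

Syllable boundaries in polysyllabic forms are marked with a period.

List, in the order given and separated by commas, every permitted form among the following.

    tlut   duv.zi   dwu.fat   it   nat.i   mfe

it, nat.i

tlut — violates constraint (ii): syllable 1 onset /tl/ has 2 consonants (> 1) → not permitted
duv.zi — violates constraint (i): syllable 1 coda contains /v/, which is not a licensed coda consonant → not permitted
dwu.fat — violates constraint (ii): syllable 1 onset /dw/ has 2 consonants (> 1) → not permitted
it — σ1 onset /∅/, coda /t/ ok → permitted
nat.i — σ1 onset /n/, coda /t/ ok; σ2 onset /∅/, coda /∅/ ok → permitted
mfe — violates constraint (ii): syllable 1 onset /mf/ has 2 consonants (> 1) → not permitted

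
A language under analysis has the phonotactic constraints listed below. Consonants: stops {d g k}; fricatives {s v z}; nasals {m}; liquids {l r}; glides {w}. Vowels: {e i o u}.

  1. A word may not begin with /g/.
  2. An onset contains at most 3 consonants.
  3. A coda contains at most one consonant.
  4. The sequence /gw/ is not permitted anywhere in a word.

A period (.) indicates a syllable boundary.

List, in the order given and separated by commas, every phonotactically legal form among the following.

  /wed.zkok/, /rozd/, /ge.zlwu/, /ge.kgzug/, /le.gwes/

/wed.zkok/ — σ1 onset /w/, coda /d/ ok; σ2 onset /zk/ (2C), coda /k/ ok → phonotactically legal
/rozd/ — violates constraint 3: syllable 1 coda /zd/ has 2 consonants (> 1) → phonotactically illegal
/ge.zlwu/ — violates constraint 1: word begins with /g/ → phonotactically illegal
/ge.kgzug/ — violates constraint 1: word begins with /g/ → phonotactically illegal
/le.gwes/ — violates constraint 4: contains banned sequence /gw/ → phonotactically illegal

/wed.zkok/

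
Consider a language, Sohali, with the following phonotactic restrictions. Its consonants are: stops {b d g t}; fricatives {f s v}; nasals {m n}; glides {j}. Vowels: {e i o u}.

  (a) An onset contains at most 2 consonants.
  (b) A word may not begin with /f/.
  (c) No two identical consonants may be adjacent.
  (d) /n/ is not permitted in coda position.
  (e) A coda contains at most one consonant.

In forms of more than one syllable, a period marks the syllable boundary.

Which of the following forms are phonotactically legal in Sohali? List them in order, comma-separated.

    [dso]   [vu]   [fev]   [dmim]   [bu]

[dso], [vu], [dmim], [bu]

[dso] — σ1 onset /ds/ (2C), coda /∅/ ok → phonotactically legal
[vu] — σ1 onset /v/, coda /∅/ ok → phonotactically legal
[fev] — violates constraint (b): word begins with /f/ → phonotactically illegal
[dmim] — σ1 onset /dm/ (2C), coda /m/ ok → phonotactically legal
[bu] — σ1 onset /b/, coda /∅/ ok → phonotactically legal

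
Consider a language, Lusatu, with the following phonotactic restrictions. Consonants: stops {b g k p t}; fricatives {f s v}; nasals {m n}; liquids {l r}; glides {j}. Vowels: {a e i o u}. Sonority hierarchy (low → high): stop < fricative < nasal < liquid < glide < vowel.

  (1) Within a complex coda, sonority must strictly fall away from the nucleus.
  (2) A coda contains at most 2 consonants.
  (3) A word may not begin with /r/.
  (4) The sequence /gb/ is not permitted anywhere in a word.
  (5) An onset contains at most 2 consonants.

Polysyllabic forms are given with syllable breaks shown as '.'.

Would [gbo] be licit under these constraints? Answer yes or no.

[gbo] — violates constraint 4: contains banned sequence /gb/ → illicit

no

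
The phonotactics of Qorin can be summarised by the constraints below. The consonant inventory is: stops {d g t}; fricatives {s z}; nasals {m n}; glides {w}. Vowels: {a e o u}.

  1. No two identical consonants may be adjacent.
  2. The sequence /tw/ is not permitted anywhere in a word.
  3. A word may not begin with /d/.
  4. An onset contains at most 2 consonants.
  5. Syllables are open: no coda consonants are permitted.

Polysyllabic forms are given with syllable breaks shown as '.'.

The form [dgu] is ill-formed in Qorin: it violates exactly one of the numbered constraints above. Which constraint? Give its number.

[dgu]: word begins with /d/.
This is a violation of constraint 3: "A word may not begin with /d/."
The remaining constraints (1, 2, 4, 5) are satisfied.

3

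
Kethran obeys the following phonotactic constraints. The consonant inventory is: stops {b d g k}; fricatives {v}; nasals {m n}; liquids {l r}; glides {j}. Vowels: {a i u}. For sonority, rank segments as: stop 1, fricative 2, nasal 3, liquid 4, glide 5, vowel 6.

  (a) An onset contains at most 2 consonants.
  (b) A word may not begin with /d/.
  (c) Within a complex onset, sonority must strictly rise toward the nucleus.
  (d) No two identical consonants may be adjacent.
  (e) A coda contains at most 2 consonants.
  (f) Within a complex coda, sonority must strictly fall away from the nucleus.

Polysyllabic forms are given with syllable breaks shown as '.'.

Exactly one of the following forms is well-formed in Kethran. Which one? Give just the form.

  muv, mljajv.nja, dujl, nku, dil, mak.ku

muv — σ1 onset /m/, coda /v/ ok → well-formed
mljajv.nja — violates constraint (a): syllable 1 onset /mlj/ has 3 consonants (> 2) → ill-formed
dujl — violates constraint (b): word begins with /d/ → ill-formed
nku — violates constraint (c): syllable 1 onset /nk/: /n/ (nasal, 3) → /k/ (stop, 1) does not rise → ill-formed
dil — violates constraint (b): word begins with /d/ → ill-formed
mak.ku — violates constraint (d): adjacent identical consonants /kk/ → ill-formed

muv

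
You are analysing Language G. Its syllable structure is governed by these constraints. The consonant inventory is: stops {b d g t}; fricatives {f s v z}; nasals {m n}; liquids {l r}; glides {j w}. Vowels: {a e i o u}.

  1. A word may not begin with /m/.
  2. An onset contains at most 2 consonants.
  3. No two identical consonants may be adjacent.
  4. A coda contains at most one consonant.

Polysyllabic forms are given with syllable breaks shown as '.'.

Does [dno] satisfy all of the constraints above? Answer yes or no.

[dno] — σ1 onset /dn/ (2C), coda /∅/ ok → phonotactically legal

yes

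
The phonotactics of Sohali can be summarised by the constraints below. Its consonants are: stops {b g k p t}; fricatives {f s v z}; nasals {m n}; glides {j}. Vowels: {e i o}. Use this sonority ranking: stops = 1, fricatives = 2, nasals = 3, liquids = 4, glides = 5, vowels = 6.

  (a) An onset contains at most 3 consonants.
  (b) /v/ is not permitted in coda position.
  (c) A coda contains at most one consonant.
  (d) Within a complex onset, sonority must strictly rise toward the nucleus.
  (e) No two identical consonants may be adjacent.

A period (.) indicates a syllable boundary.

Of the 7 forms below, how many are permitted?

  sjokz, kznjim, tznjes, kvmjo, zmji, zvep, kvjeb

2

sjokz — violates constraint (c): syllable 1 coda /kz/ has 2 consonants (> 1) → not permitted
kznjim — violates constraint (a): syllable 1 onset /kznj/ has 4 consonants (> 3) → not permitted
tznjes — violates constraint (a): syllable 1 onset /tznj/ has 4 consonants (> 3) → not permitted
kvmjo — violates constraint (a): syllable 1 onset /kvmj/ has 4 consonants (> 3) → not permitted
zmji — σ1 onset /zmj/ (2→3→5 rises), coda /∅/ ok → permitted
zvep — violates constraint (d): syllable 1 onset /zv/: /z/ (fricative, 2) → /v/ (fricative, 2) does not rise → not permitted
kvjeb — σ1 onset /kvj/ (1→2→5 rises), coda /b/ ok → permitted
Permitted: zmji, kvjeb → 2.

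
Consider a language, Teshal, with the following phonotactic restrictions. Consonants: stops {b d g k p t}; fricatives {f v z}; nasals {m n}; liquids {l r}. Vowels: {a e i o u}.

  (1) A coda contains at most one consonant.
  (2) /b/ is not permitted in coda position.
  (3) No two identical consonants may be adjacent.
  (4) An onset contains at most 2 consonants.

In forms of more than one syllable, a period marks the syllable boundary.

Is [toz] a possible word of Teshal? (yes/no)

[toz] — σ1 onset /t/, coda /z/ ok → well-formed

yes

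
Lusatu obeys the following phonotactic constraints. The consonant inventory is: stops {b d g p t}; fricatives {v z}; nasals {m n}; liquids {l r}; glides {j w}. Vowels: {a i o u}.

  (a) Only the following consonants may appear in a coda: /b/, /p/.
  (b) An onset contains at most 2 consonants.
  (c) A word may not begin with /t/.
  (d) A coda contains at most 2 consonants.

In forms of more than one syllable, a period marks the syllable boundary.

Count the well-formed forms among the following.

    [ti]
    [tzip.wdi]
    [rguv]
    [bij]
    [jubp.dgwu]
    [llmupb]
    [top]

[ti] — violates constraint (c): word begins with /t/ → ill-formed
[tzip.wdi] — violates constraint (c): word begins with /t/ → ill-formed
[rguv] — violates constraint (a): syllable 1 coda contains /v/, which is not a licensed coda consonant → ill-formed
[bij] — violates constraint (a): syllable 1 coda contains /j/, which is not a licensed coda consonant → ill-formed
[jubp.dgwu] — violates constraint (b): syllable 2 onset /dgw/ has 3 consonants (> 2) → ill-formed
[llmupb] — violates constraint (b): syllable 1 onset /llm/ has 3 consonants (> 2) → ill-formed
[top] — violates constraint (c): word begins with /t/ → ill-formed
No form is well-formed → 0.

0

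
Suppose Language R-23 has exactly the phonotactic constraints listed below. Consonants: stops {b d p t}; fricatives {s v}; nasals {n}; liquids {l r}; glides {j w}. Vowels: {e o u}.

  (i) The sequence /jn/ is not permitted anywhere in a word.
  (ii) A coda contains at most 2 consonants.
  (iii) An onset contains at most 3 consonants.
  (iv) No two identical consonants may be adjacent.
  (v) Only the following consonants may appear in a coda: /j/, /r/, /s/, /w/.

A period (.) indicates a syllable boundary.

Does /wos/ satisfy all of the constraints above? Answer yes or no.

yes

/wos/ — σ1 onset /w/, coda /s/ ok → phonotactically legal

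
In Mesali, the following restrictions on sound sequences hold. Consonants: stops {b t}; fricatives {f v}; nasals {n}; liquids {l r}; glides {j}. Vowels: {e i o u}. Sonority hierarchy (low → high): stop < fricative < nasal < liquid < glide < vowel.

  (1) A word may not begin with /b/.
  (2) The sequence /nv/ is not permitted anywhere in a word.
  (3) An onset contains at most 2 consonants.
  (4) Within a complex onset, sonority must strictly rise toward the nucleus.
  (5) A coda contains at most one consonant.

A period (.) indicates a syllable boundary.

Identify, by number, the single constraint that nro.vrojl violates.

nro.vrojl: syllable 2 coda /jl/ has 2 consonants (> 1).
This is a violation of constraint 5: "A coda contains at most one consonant."
The remaining constraints (1, 2, 3, 4) are satisfied.

5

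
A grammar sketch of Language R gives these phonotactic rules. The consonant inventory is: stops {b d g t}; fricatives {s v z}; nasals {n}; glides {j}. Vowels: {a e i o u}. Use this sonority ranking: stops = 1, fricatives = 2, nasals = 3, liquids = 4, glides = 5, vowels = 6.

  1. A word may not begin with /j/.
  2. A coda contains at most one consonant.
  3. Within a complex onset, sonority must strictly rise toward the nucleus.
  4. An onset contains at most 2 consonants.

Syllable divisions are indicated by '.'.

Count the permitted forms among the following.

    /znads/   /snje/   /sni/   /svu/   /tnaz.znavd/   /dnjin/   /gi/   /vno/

3

/znads/ — violates constraint 2: syllable 1 coda /ds/ has 2 consonants (> 1) → not permitted
/snje/ — violates constraint 4: syllable 1 onset /snj/ has 3 consonants (> 2) → not permitted
/sni/ — σ1 onset /sn/ (2→3 rises), coda /∅/ ok → permitted
/svu/ — violates constraint 3: syllable 1 onset /sv/: /s/ (fricative, 2) → /v/ (fricative, 2) does not rise → not permitted
/tnaz.znavd/ — violates constraint 2: syllable 2 coda /vd/ has 2 consonants (> 1) → not permitted
/dnjin/ — violates constraint 4: syllable 1 onset /dnj/ has 3 consonants (> 2) → not permitted
/gi/ — σ1 onset /g/, coda /∅/ ok → permitted
/vno/ — σ1 onset /vn/ (2→3 rises), coda /∅/ ok → permitted
Permitted: /sni/, /gi/, /vno/ → 3.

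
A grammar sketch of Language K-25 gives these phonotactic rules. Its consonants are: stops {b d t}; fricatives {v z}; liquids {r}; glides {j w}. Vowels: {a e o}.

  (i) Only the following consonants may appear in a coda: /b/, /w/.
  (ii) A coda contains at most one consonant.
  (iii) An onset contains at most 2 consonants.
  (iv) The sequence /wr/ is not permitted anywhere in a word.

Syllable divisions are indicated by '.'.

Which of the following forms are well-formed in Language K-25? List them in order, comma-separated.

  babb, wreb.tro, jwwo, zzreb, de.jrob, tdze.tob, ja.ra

babb — violates constraint (ii): syllable 1 coda /bb/ has 2 consonants (> 1) → ill-formed
wreb.tro — violates constraint (iv): contains banned sequence /wr/ → ill-formed
jwwo — violates constraint (iii): syllable 1 onset /jww/ has 3 consonants (> 2) → ill-formed
zzreb — violates constraint (iii): syllable 1 onset /zzr/ has 3 consonants (> 2) → ill-formed
de.jrob — σ1 onset /d/, coda /∅/ ok; σ2 onset /jr/ (2C), coda /b/ ok → well-formed
tdze.tob — violates constraint (iii): syllable 1 onset /tdz/ has 3 consonants (> 2) → ill-formed
ja.ra — σ1 onset /j/, coda /∅/ ok; σ2 onset /r/, coda /∅/ ok → well-formed

de.jrob, ja.ra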